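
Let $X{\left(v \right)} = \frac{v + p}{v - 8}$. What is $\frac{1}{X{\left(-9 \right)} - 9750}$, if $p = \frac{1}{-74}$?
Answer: $- \frac{1258}{12264833} \approx -0.00010257$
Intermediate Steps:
$p = - \frac{1}{74} \approx -0.013514$
$X{\left(v \right)} = \frac{- \frac{1}{74} + v}{-8 + v}$ ($X{\left(v \right)} = \frac{v - \frac{1}{74}}{v - 8} = \frac{- \frac{1}{74} + v}{-8 + v}$)
$\frac{1}{X{\left(-9 \right)} - 9750} = \frac{1}{\frac{- \frac{1}{74} - 9}{-8 - 9} - 9750} = \frac{1}{\frac{1}{-17} \left(- \frac{667}{74}\right) - 9750} = \frac{1}{\left(- \frac{1}{17}\right) \left(- \frac{667}{74}\right) - 9750} = \frac{1}{\frac{667}{1258} - 9750} = \frac{1}{- \frac{12264833}{1258}} = - \frac{1258}{12264833}$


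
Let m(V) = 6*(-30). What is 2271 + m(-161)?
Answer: 2091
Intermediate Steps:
m(V) = -180
2271 + m(-161) = 2271 - 180 = 2091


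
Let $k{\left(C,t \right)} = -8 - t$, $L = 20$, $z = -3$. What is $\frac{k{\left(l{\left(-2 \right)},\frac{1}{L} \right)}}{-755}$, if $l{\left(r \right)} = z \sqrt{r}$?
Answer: $\frac{161}{15100} \approx 0.010662$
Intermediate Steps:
$l{\left(r \right)} = - 3 \sqrt{r}$
$\frac{k{\left(l{\left(-2 \right)},\frac{1}{L} \right)}}{-755} = \frac{-8 - \frac{1}{20}}{-755} = \left(-8 - \frac{1}{20}\right) \left(- \frac{1}{755}\right) = \left(- \frac{161}{20}\right) \left(- \frac{1}{755}\right) = \frac{161}{15100}$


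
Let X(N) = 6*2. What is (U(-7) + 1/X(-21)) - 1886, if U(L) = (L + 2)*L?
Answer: -22211/12 ≈ -1850.9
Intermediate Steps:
X(N) = 12
U(L) = L*(2 + L) (U(L) = (2 + L)*L = L*(2 + L))
(U(-7) + 1/X(-21)) - 1886 = (-7*(2 - 7) + 1/12) - 1886 = (-7*(-5) + 1/12) - 1886 = (35 + 1/12) - 1886 = 421/12 - 1886 = -22211/12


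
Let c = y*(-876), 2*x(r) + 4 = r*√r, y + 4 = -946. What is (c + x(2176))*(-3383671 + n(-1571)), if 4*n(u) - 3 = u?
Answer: -2816210460474 - 29454884352*√34 ≈ -2.9880e+12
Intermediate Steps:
y = -950 (y = -4 - 946 = -950)
n(u) = ¾ + u/4
x(r) = -2 + r^(3/2)/2 (x(r) = -2 + (r*√r)/2 = -2 + r^(3/2)/2)
c = 832200 (c = -950*(-876) = 832200)
(c + x(2176))*(-3383671 + n(-1571)) = (832200 + (-2 + 2176^(3/2)/2))*(-3383671 + (¾ + (¼)*(-1571))) = (832200 + (-2 + (17408*√34)/2))*(-3383671 + (¾ - 1571/4)) = (832200 + (-2 + 8704*√34))*(-3383671 - 392) = (832198 + 8704*√34)*(-3384063) = -2816210460474 - 29454884352*√34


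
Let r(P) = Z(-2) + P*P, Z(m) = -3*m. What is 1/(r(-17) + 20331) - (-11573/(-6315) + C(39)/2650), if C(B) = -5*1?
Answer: -1263798898/690341907 ≈ -1.8307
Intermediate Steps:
r(P) = 6 + P² (r(P) = -3*(-2) + P*P = 6 + P²)
C(B) = -5
1/(r(-17) + 20331) - (-11573/(-6315) + C(39)/2650) = 1/((6 + (-17)²) + 20331) - (-11573/(-6315) - 5/2650) = 1/((6 + 289) + 20331) - (-11573*(-1/6315) - 5*1/2650) = 1/(295 + 20331) - (11573/6315 - 1/530) = 1/20626 - 1*245095/133878 = 1/20626 - 245095/133878 = -1263798898/690341907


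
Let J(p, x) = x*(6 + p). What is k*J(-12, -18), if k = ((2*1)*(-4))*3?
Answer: -2592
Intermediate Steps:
k = -24 (k = (2*(-4))*3 = -8*3 = -24)
k*J(-12, -18) = -(-432)*(6 - 12) = -(-432)*(-6) = -24*108 = -2592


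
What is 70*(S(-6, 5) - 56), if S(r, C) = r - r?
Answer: -3920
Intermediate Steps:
S(r, C) = 0
70*(S(-6, 5) - 56) = 70*(0 - 56) = 70*(-56) = -3920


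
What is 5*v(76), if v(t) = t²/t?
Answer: 380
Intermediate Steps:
v(t) = t
5*v(76) = 5*76 = 380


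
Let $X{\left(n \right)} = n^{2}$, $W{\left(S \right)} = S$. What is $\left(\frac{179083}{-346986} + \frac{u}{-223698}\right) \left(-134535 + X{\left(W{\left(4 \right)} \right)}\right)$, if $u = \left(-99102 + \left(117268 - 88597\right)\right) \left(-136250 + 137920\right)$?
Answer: $- \frac{914109358963924739}{12936679038} \approx -7.066 \cdot 10^{7}$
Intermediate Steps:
$u = -117619770$ ($u = \left(-99102 + \left(117268 - 88597\right)\right) 1670 = \left(-99102 + 28671\right) 1670 = \left(-70431\right) 1670 = -117619770$)
$\left(\frac{179083}{-346986} + \frac{u}{-223698}\right) \left(-134535 + X{\left(W{\left(4 \right)} \right)}\right) = \left(\frac{179083}{-346986} - \frac{117619770}{-223698}\right) \left(-134535 + 4^{2}\right) = \left(179083 \left(- \frac{1}{346986}\right) - - \frac{19603295}{37283}\right) \left(-134535 + 16\right) = \left(- \frac{179083}{346986} + \frac{19603295}{37283}\right) \left(-134519\right) = \frac{6795392167381}{12936679038} \left(-134519\right) = - \frac{914109358963924739}{12936679038}$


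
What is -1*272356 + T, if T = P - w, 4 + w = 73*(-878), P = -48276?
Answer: -256534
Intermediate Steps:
w = -64098 (w = -4 + 73*(-878) = -4 - 64094 = -64098)
T = 15822 (T = -48276 - 1*(-64098) = -48276 + 64098 = 15822)
-1*272356 + T = -1*272356 + 15822 = -272356 + 15822 = -256534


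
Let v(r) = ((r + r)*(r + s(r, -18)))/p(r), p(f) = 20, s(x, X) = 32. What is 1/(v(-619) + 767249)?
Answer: 10/8035843 ≈ 1.2444e-6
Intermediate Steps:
v(r) = r*(32 + r)/10 (v(r) = ((r + r)*(r + 32))/20 = ((2*r)*(32 + r))*(1/20) = (2*r*(32 + r))*(1/20) = r*(32 + r)/10)
1/(v(-619) + 767249) = 1/((⅒)*(-619)*(32 - 619) + 767249) = 1/((⅒)*(-619)*(-587) + 767249) = 1/(363353/10 + 767249) = 1/(8035843/10) = 10/8035843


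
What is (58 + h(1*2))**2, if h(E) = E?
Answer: 3600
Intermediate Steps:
(58 + h(1*2))**2 = (58 + 1*2)**2 = (58 + 2)**2 = 60**2 = 3600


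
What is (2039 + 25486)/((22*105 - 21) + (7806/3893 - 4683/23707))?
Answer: 846773145425/70473909454 ≈ 12.015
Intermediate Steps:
(2039 + 25486)/((22*105 - 21) + (7806/3893 - 4683/23707)) = 27525/((2310 - 21) + (7806*(1/3893) - 4683*1/23707)) = 27525/(2289 + (7806/3893 - 4683/23707)) = 27525/(2289 + 166825923/92291351) = 27525/(211421728362/92291351) = 27525*(92291351/211421728362) = 846773145425/70473909454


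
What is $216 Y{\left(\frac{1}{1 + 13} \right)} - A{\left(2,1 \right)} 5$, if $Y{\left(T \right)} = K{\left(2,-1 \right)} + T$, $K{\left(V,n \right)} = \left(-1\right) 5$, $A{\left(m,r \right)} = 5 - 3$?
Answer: $\frac{74520}{7} \approx 10646.0$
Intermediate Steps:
$A{\left(m,r \right)} = 2$ ($A{\left(m,r \right)} = 5 - 3 = 2$)
$K{\left(V,n \right)} = -5$
$Y{\left(T \right)} = -5 + T$
$216 Y{\left(\frac{1}{1 + 13} \right)} - A{\left(2,1 \right)} 5 = 216 \left(-5 + \frac{1}{1 + 13}\right) \left(-1\right) 2 \cdot 5 = 216 \left(-5 + \frac{1}{14}\right) \left(\left(-2\right) 5\right) = 216 \left(-5 + \frac{1}{14}\right) \left(-10\right) = 216 \left(- \frac{69}{14}\right) \left(-10\right) = \left(- \frac{7452}{7}\right) \left(-10\right) = \frac{74520}{7}$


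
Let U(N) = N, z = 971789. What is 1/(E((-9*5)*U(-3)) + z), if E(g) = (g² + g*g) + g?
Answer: 1/1008374 ≈ 9.9169e-7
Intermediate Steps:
E(g) = g + 2*g² (E(g) = (g² + g²) + g = 2*g² + g = g + 2*g²)
1/(E((-9*5)*U(-3)) + z) = 1/((-9*5*(-3))*(1 + 2*(-9*5*(-3))) + 971789) = 1/((-45*(-3))*(1 + 2*(-45*(-3))) + 971789) = 1/(135*(1 + 2*135) + 971789) = 1/(135*(1 + 270) + 971789) = 1/(135*271 + 971789) = 1/(36585 + 971789) = 1/1008374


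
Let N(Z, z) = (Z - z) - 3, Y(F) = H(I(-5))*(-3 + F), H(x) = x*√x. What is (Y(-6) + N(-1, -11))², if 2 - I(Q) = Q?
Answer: 27832 - 882*√7 ≈ 25498.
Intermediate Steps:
I(Q) = 2 - Q
H(x) = x^(3/2)
Y(F) = 7*√7*(-3 + F) (Y(F) = (2 - 1*(-5))^(3/2)*(-3 + F) = (2 + 5)^(3/2)*(-3 + F) = 7^(3/2)*(-3 + F) = (7*√7)*(-3 + F) = 7*√7*(-3 + F))
N(Z, z) = -3 + Z - z
(Y(-6) + N(-1, -11))² = (7*√7*(-3 - 6) + (-3 - 1 - 1*(-11)))² = (7*√7*(-9) + (-3 - 1 + 11))² = (-63*√7 + 7)² = (7 - 63*√7)²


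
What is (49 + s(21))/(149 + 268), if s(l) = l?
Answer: 70/417 ≈ 0.16787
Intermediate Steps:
(49 + s(21))/(149 + 268) = (49 + 21)/(149 + 268) = 70/417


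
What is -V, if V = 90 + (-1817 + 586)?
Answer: 1141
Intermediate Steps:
V = -1141 (V = 90 - 1231 = -1141)
-V = -1*(-1141) = 1141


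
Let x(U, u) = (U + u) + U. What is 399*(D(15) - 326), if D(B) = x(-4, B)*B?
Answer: -88179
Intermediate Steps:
x(U, u) = u + 2*U
D(B) = B*(-8 + B) (D(B) = (B + 2*(-4))*B = (B - 8)*B = (-8 + B)*B = B*(-8 + B))
399*(D(15) - 326) = 399*(15*(-8 + 15) - 326) = 399*(15*7 - 326) = 399*(105 - 326) = 399*(-221) = -88179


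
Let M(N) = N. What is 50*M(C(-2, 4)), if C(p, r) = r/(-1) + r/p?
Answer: -300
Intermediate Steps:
C(p, r) = -r + r/p (C(p, r) = r*(-1) + r/p = -r + r/p)
50*M(C(-2, 4)) = 50*(-1*4 + 4/(-2)) = 50*(-4 + 4*(-½)) = 50*(-4 - 2) = 50*(-6) = -300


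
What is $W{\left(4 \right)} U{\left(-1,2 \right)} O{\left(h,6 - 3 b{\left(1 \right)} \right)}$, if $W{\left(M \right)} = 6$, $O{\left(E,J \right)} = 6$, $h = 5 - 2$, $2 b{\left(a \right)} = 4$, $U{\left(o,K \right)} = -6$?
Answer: $-216$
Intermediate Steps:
$b{\left(a \right)} = 2$ ($b{\left(a \right)} = \frac{1}{2} \cdot 4 = 2$)
$h = 3$ ($h = 5 - 2 = 3$)
$W{\left(4 \right)} U{\left(-1,2 \right)} O{\left(h,6 - 3 b{\left(1 \right)} \right)} = 6 \left(-6\right) 6 = \left(-36\right) 6 = -216$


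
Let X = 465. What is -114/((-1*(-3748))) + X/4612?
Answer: 304263/4321444 ≈ 0.070408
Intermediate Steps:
-114/((-1*(-3748))) + X/4612 = -114/((-1*(-3748))) + 465/4612 = -114/3748 + 465*(1/4612) = -114*1/3748 + 465/4612 = -57/1874 + 465/4612 = 304263/4321444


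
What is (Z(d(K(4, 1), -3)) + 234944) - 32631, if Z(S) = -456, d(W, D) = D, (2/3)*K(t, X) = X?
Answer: 201857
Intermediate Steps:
K(t, X) = 3*X/2
(Z(d(K(4, 1), -3)) + 234944) - 32631 = (-456 + 234944) - 32631 = 234488 - 32631 = 201857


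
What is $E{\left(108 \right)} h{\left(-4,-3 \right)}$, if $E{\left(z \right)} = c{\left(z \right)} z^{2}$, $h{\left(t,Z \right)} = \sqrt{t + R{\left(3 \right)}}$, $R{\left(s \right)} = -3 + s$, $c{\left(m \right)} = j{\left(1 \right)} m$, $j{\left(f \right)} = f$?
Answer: $2519424 i \approx 2.5194 \cdot 10^{6} i$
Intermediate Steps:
$c{\left(m \right)} = m$ ($c{\left(m \right)} = 1 m = m$)
$h{\left(t,Z \right)} = \sqrt{t}$ ($h{\left(t,Z \right)} = \sqrt{t + \left(-3 + 3\right)} = \sqrt{t + 0} = \sqrt{t}$)
$E{\left(z \right)} = z^{3}$ ($E{\left(z \right)} = z z^{2} = z^{3}$)
$E{\left(108 \right)} h{\left(-4,-3 \right)} = 108^{3} \sqrt{-4} = 1259712 \cdot 2 i = 2519424 i$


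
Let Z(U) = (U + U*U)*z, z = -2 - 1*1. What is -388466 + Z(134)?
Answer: -442736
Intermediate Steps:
z = -3 (z = -2 - 1 = -3)
Z(U) = -3*U - 3*U**2 (Z(U) = (U + U*U)*(-3) = (U + U**2)*(-3) = -3*U - 3*U**2)
-388466 + Z(134) = -388466 - 3*134*(1 + 134) = -388466 - 3*134*135 = -388466 - 54270 = -442736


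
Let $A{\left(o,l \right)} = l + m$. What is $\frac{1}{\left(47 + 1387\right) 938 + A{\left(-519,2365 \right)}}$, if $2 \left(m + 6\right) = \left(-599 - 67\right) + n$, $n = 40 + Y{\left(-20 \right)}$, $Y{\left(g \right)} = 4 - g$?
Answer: $\frac{1}{1347150} \approx 7.4231 \cdot 10^{-7}$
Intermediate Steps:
$n = 64$ ($n = 40 + \left(4 - -20\right) = 40 + \left(4 + 20\right) = 40 + 24 = 64$)
$m = -307$ ($m = -6 + \frac{\left(-599 - 67\right) + 64}{2} = -6 + \frac{-666 + 64}{2} = -6 + \frac{1}{2} \left(-602\right) = -6 - 301 = -307$)
$A{\left(o,l \right)} = -307 + l$ ($A{\left(o,l \right)} = l - 307 = -307 + l$)
$\frac{1}{\left(47 + 1387\right) 938 + A{\left(-519,2365 \right)}} = \frac{1}{\left(47 + 1387\right) 938 + \left(-307 + 2365\right)} = \frac{1}{1434 \cdot 938 + 2058} = \frac{1}{1345092 + 2058} = \frac{1}{1347150}$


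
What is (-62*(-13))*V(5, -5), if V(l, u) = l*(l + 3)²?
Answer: 257920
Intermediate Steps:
V(l, u) = l*(3 + l)²
(-62*(-13))*V(5, -5) = (-62*(-13))*(5*(3 + 5)²) = 806*(5*8²) = 806*(5*64) = 806*320 = 257920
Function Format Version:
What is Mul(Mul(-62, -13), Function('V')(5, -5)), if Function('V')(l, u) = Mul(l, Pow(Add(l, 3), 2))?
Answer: 257920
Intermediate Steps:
Function('V')(l, u) = Mul(l, Pow(Add(3, l), 2))
Mul(Mul(-62, -13), Function('V')(5, -5)) = Mul(Mul(-62, -13), Mul(5, Pow(Add(3, 5), 2))) = Mul(806, Mul(5, Pow(8, 2))) = Mul(806, Mul(5, 64)) = Mul(806, 320) = 257920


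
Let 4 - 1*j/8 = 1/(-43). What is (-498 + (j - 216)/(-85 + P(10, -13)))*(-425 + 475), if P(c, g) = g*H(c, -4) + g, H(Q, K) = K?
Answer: -24428500/989 ≈ -24700.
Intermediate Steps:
j = 1384/43 (j = 32 - 8/(-43) = 32 - 8*(-1/43) = 32 + 8/43 = 1384/43 ≈ 32.186)
P(c, g) = -3*g (P(c, g) = g*(-4) + g = -4*g + g = -3*g)
(-498 + (j - 216)/(-85 + P(10, -13)))*(-425 + 475) = (-498 + (1384/43 - 216)/(-85 - 3*(-13)))*(-425 + 475) = (-498 - 7904/(43*(-85 + 39)))*50 = (-498 - 7904/43/(-46))*50 = (-498 - 7904/43*(-1/46))*50 = (-498 + 3952/989)*50 = -488570/989*50 = -24428500/989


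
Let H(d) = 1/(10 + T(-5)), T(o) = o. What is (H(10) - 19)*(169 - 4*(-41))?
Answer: -31302/5 ≈ -6260.4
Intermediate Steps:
H(d) = ⅕ (H(d) = 1/(10 - 5) = 1/5 = ⅕)
(H(10) - 19)*(169 - 4*(-41)) = (⅕ - 19)*(169 - 4*(-41)) = -94*(169 + 164)/5 = -94/5*333 = -31302/5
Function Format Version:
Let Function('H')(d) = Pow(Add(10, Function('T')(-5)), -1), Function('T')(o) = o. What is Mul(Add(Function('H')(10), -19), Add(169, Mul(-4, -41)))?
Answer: Rational(-31302, 5) ≈ -6260.4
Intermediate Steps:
Function('H')(d) = Rational(1, 5) (Function('H')(d) = Pow(Add(10, -5), -1) = Pow(5, -1) = Rational(1, 5))
Mul(Add(Function('H')(10), -19), Add(169, Mul(-4, -41))) = Mul(Add(Rational(1, 5), -19), Add(169, Mul(-4, -41))) = Mul(Rational(-94, 5), Add(169, 164)) = Mul(Rational(-94, 5), 333) = Rational(-31302, 5)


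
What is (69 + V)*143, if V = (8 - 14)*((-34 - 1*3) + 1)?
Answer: 40755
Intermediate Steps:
V = 216 (V = -6*((-34 - 3) + 1) = -6*(-37 + 1) = -6*(-36) = 216)
(69 + V)*143 = (69 + 216)*143 = 285*143 = 40755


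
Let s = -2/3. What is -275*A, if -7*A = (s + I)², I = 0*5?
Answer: 1100/63 ≈ 17.460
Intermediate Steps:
s = -⅔ (s = -2*⅓ = -⅔ ≈ -0.66667)
I = 0
A = -4/63 (A = -(-⅔ + 0)²/7 = -(-⅔)²/7 = -⅐*4/9 = -4/63 ≈ -0.063492)
-275*A = -275*(-4/63) = 1100/63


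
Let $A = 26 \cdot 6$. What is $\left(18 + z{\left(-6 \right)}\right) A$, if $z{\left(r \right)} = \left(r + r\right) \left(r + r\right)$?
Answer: $25272$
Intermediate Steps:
$z{\left(r \right)} = 4 r^{2}$ ($z{\left(r \right)} = 2 r 2 r = 4 r^{2}$)
$A = 156$
$\left(18 + z{\left(-6 \right)}\right) A = \left(18 + 4 \left(-6\right)^{2}\right) 156 = \left(18 + 4 \cdot 36\right) 156 = \left(18 + 144\right) 156 = 162 \cdot 156 = 25272$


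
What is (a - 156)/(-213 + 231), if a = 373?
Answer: 217/18 ≈ 12.056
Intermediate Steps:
(a - 156)/(-213 + 231) = (373 - 156)/(-213 + 231) = 217/18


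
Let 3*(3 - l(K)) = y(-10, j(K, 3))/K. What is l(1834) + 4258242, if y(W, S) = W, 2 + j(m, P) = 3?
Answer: 11714432000/2751 ≈ 4.2582e+6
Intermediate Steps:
j(m, P) = 1 (j(m, P) = -2 + 3 = 1)
l(K) = 3 + 10/(3*K) (l(K) = 3 - (-10)/(3*K) = 3 + 10/(3*K))
l(1834) + 4258242 = (3 + (10/3)/1834) + 4258242 = (3 + (10/3)*(1/1834)) + 4258242 = (3 + 5/2751) + 4258242 = 8258/2751 + 4258242 = 11714432000/2751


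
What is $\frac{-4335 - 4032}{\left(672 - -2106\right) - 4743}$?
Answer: $\frac{2789}{655} \approx 4.258$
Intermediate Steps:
$\frac{-4335 - 4032}{\left(672 - -2106\right) - 4743} = - \frac{8367}{\left(672 + 2106\right) - 4743} = - \frac{8367}{2778 - 4743} = - \frac{8367}{-1965} = \left(-8367\right) \left(- \frac{1}{1965}\right) = \frac{2789}{655}$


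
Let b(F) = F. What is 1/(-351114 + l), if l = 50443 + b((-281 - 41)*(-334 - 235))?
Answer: -1/117453 ≈ -8.5140e-6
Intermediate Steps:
l = 233661 (l = 50443 + (-281 - 41)*(-334 - 235) = 50443 - 322*(-569) = 50443 + 183218 = 233661)
1/(-351114 + l) = 1/(-351114 + 233661) = 1/(-117453) = -1/117453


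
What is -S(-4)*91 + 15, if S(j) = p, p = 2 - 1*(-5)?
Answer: -622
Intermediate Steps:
p = 7 (p = 2 + 5 = 7)
S(j) = 7
-S(-4)*91 + 15 = -1*7*91 + 15 = -7*91 + 15 = -637 + 15 = -622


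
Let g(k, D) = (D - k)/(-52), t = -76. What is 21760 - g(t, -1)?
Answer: 1131595/52 ≈ 21761.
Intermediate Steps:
g(k, D) = -D/52 + k/52 (g(k, D) = (D - k)*(-1/52) = -D/52 + k/52)
21760 - g(t, -1) = 21760 - (-1/52*(-1) + (1/52)*(-76)) = 21760 - (1/52 - 19/13) = 21760 - 1*(-75/52) = 21760 + 75/52 = 1131595/52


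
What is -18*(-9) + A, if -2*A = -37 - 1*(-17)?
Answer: 172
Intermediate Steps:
A = 10 (A = -(-37 - 1*(-17))/2 = -(-37 + 17)/2 = -1/2*(-20) = 10)
-18*(-9) + A = -18*(-9) + 10 = 162 + 10 = 172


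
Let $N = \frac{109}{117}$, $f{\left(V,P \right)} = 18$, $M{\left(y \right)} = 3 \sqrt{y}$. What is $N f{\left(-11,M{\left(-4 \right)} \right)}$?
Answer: $\frac{218}{13} \approx 16.769$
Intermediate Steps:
$N = \frac{109}{117}$ ($N = 109 \cdot \frac{1}{117} = \frac{109}{117} \approx 0.93162$)
$N f{\left(-11,M{\left(-4 \right)} \right)} = \frac{109}{117} \cdot 18 = \frac{218}{13}$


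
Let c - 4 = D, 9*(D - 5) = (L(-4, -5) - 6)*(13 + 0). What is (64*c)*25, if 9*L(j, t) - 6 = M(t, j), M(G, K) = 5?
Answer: 272000/81 ≈ 3358.0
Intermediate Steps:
L(j, t) = 11/9 (L(j, t) = ⅔ + (⅑)*5 = ⅔ + 5/9 = 11/9)
D = -154/81 (D = 5 + ((11/9 - 6)*(13 + 0))/9 = 5 + (-43/9*13)/9 = 5 + (⅑)*(-559/9) = 5 - 559/81 = -154/81 ≈ -1.9012)
c = 170/81 (c = 4 - 154/81 = 170/81 ≈ 2.0988)
(64*c)*25 = (64*(170/81))*25 = (10880/81)*25 = 272000/81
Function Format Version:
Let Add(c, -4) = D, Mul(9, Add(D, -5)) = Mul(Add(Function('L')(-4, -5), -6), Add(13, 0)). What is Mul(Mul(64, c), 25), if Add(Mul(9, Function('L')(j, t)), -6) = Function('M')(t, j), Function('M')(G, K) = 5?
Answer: Rational(272000, 81) ≈ 3358.0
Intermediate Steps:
Function('L')(j, t) = Rational(11, 9) (Function('L')(j, t) = Add(Rational(2, 3), Mul(Rational(1, 9), 5)) = Add(Rational(2, 3), Rational(5, 9)) = Rational(11, 9))
D = Rational(-154, 81) (D = Add(5, Mul(Rational(1, 9), Mul(Add(Rational(11, 9), -6), Add(13, 0)))) = Add(5, Mul(Rational(1, 9), Mul(Rational(-43, 9), 13))) = Add(5, Mul(Rational(1, 9), Rational(-559, 9))) = Add(5, Rational(-559, 81)) = Rational(-154, 81) ≈ -1.9012)
c = Rational(170, 81) (c = Add(4, Rational(-154, 81)) = Rational(170, 81) ≈ 2.0988)
Mul(Mul(64, c), 25) = Mul(Mul(64, Rational(170, 81)), 25) = Mul(Rational(10880, 81), 25) = Rational(272000, 81)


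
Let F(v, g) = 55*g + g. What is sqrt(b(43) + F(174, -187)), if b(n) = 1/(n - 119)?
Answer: I*sqrt(15121587)/38 ≈ 102.33*I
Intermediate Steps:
F(v, g) = 56*g
b(n) = 1/(-119 + n)
sqrt(b(43) + F(174, -187)) = sqrt(1/(-119 + 43) + 56*(-187)) = sqrt(1/(-76) - 10472) = sqrt(-1/76 - 10472) = sqrt(-795873/76) = I*sqrt(15121587)/38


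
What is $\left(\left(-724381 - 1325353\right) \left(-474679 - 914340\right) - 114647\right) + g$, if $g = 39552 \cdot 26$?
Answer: $2847120384651$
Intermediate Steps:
$g = 1028352$
$\left(\left(-724381 - 1325353\right) \left(-474679 - 914340\right) - 114647\right) + g = \left(\left(-724381 - 1325353\right) \left(-474679 - 914340\right) - 114647\right) + 1028352 = \left(\left(-2049734\right) \left(-1389019\right) - 114647\right) + 1028352 = \left(2847119470946 - 114647\right) + 1028352 = 2847119356299 + 1028352 = 2847120384651$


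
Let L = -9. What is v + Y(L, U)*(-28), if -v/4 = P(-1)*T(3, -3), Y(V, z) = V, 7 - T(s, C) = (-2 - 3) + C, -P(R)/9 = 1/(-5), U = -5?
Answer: 144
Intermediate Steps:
P(R) = 9/5 (P(R) = -9/(-5) = -9*(-1)/5 = -9*(-⅕) = 9/5)
T(s, C) = 12 - C (T(s, C) = 7 - ((-2 - 3) + C) = 7 - (-5 + C) = 7 + (5 - C) = 12 - C)
v = -108 (v = -36*(12 - 1*(-3))/5 = -36*(12 + 3)/5 = -36*15/5 = -4*27 = -108)
v + Y(L, U)*(-28) = -108 - 9*(-28) = -108 + 252 = 144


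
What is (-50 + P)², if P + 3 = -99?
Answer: 23104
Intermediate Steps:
P = -102 (P = -3 - 99 = -102)
(-50 + P)² = (-50 - 102)² = (-152)² = 23104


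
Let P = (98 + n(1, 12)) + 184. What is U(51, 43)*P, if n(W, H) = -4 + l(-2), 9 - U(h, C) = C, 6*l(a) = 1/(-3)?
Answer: -85051/9 ≈ -9450.1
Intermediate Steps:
l(a) = -1/18 (l(a) = (1/6)/(-3) = (1/6)*(-1/3) = -1/18)
U(h, C) = 9 - C
n(W, H) = -73/18 (n(W, H) = -4 - 1/18 = -73/18)
P = 5003/18 (P = (98 - 73/18) + 184 = 1691/18 + 184 = 5003/18 ≈ 277.94)
U(51, 43)*P = (9 - 1*43)*(5003/18) = (9 - 43)*(5003/18) = -34*5003/18 = -85051/9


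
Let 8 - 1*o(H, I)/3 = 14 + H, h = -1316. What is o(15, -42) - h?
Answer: 1253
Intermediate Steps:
o(H, I) = -18 - 3*H (o(H, I) = 24 - 3*(14 + H) = 24 + (-42 - 3*H) = -18 - 3*H)
o(15, -42) - h = (-18 - 3*15) - 1*(-1316) = (-18 - 45) + 1316 = -63 + 1316 = 1253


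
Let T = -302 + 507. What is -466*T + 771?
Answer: -94759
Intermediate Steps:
T = 205
-466*T + 771 = -466*205 + 771 = -95530 + 771 = -94759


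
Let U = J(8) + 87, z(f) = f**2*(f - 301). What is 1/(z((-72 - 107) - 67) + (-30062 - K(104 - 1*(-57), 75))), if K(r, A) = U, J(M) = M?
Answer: -1/33132409 ≈ -3.0182e-8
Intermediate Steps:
z(f) = f**2*(-301 + f)
U = 95 (U = 8 + 87 = 95)
K(r, A) = 95
1/(z((-72 - 107) - 67) + (-30062 - K(104 - 1*(-57), 75))) = 1/(((-72 - 107) - 67)**2*(-301 + ((-72 - 107) - 67)) + (-30062 - 1*95)) = 1/((-179 - 67)**2*(-301 + (-179 - 67)) + (-30062 - 95)) = 1/((-246)**2*(-301 - 246) - 30157) = 1/(60516*(-547) - 30157) = 1/(-33102252 - 30157) = 1/(-33132409) = -1/33132409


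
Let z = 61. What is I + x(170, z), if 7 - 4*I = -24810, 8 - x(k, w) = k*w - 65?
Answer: -16371/4 ≈ -4092.8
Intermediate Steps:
x(k, w) = 73 - k*w (x(k, w) = 8 - (k*w - 65) = 8 - (-65 + k*w) = 8 + (65 - k*w) = 73 - k*w)
I = 24817/4 (I = 7/4 - ¼*(-24810) = 7/4 + 12405/2 = 24817/4 ≈ 6204.3)
I + x(170, z) = 24817/4 + (73 - 1*170*61) = 24817/4 + (73 - 10370) = 24817/4 - 10297 = -16371/4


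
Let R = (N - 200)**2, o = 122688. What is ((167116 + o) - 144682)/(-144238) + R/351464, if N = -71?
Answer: -20206087825/25347232216 ≈ -0.79717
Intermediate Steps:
R = 73441 (R = (-71 - 200)**2 = (-271)**2 = 73441)
((167116 + o) - 144682)/(-144238) + R/351464 = ((167116 + 122688) - 144682)/(-144238) + 73441/351464 = (289804 - 144682)*(-1/144238) + 73441*(1/351464) = 145122*(-1/144238) + 73441/351464 = -72561/72119 + 73441/351464 = -20206087825/25347232216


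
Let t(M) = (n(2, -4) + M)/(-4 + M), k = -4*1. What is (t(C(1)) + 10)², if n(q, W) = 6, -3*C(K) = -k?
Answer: 5329/64 ≈ 83.266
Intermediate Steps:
k = -4
C(K) = -4/3 (C(K) = -(-1)*(-4)/3 = -⅓*4 = -4/3)
t(M) = (6 + M)/(-4 + M)
(t(C(1)) + 10)² = ((6 - 4/3)/(-4 - 4/3) + 10)² = ((14/3)/(-16/3) + 10)² = (-3/16*14/3 + 10)² = (-7/8 + 10)² = (73/8)² = 5329/64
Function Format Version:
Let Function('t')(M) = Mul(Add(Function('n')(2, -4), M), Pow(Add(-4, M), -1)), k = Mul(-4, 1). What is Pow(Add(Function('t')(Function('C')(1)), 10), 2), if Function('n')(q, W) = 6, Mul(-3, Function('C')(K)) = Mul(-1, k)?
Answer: Rational(5329, 64) ≈ 83.266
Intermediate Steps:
k = -4
Function('C')(K) = Rational(-4, 3) (Function('C')(K) = Mul(Rational(-1, 3), Mul(-1, -4)) = Mul(Rational(-1, 3), 4) = Rational(-4, 3))
Function('t')(M) = Mul(Pow(Add(-4, M), -1), Add(6, M)) (Function('t')(M) = Mul(Add(6, M), Pow(Add(-4, M), -1)) = Mul(Pow(Add(-4, M), -1), Add(6, M)))
Pow(Add(Function('t')(Function('C')(1)), 10), 2) = Pow(Add(Mul(Pow(Add(-4, Rational(-4, 3)), -1), Add(6, Rational(-4, 3))), 10), 2) = Pow(Add(Mul(Pow(Rational(-16, 3), -1), Rational(14, 3)), 10), 2) = Pow(Add(Mul(Rational(-3, 16), Rational(14, 3)), 10), 2) = Pow(Add(Rational(-7, 8), 10), 2) = Pow(Rational(73, 8), 2) = Rational(5329, 64)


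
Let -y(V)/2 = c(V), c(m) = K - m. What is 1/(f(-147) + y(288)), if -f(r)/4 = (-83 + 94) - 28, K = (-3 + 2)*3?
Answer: 1/650 ≈ 0.0015385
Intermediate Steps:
K = -3 (K = -1*3 = -3)
f(r) = 68 (f(r) = -4*((-83 + 94) - 28) = -4*(11 - 28) = -4*(-17) = 68)
c(m) = -3 - m
y(V) = 6 + 2*V (y(V) = -2*(-3 - V) = 6 + 2*V)
1/(f(-147) + y(288)) = 1/(68 + (6 + 2*288)) = 1/(68 + (6 + 576)) = 1/(68 + 582) = 1/650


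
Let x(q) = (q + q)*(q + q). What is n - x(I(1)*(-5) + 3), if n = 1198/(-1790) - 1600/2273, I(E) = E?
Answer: -35342887/2034335 ≈ -17.373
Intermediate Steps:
x(q) = 4*q**2 (x(q) = (2*q)*(2*q) = 4*q**2)
n = -2793527/2034335 (n = 1198*(-1/1790) - 1600*1/2273 = -599/895 - 1600/2273 = -2793527/2034335 ≈ -1.3732)
n - x(I(1)*(-5) + 3) = -2793527/2034335 - 4*(1*(-5) + 3)**2 = -2793527/2034335 - 4*(-5 + 3)**2 = -2793527/2034335 - 4*(-2)**2 = -2793527/2034335 - 4*4 = -2793527/2034335 - 1*16 = -2793527/2034335 - 16 = -35342887/2034335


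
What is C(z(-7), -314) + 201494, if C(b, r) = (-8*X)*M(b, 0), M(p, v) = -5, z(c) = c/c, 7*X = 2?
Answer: 1410538/7 ≈ 2.0151e+5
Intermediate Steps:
X = 2/7 (X = (⅐)*2 = 2/7 ≈ 0.28571)
z(c) = 1
C(b, r) = 80/7 (C(b, r) = -8*2/7*(-5) = -16/7*(-5) = 80/7)
C(z(-7), -314) + 201494 = 80/7 + 201494 = 1410538/7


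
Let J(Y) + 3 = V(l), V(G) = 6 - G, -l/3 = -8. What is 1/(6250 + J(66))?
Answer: 1/6229 ≈ 0.00016054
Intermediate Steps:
l = 24 (l = -3*(-8) = 24)
J(Y) = -21 (J(Y) = -3 + (6 - 1*24) = -3 + (6 - 24) = -3 - 18 = -21)
1/(6250 + J(66)) = 1/(6250 - 21) = 1/6229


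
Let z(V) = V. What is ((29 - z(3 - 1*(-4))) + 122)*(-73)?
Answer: -10512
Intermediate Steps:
((29 - z(3 - 1*(-4))) + 122)*(-73) = ((29 - (3 - 1*(-4))) + 122)*(-73) = ((29 - (3 + 4)) + 122)*(-73) = ((29 - 1*7) + 122)*(-73) = ((29 - 7) + 122)*(-73) = (22 + 122)*(-73) = 144*(-73) = -10512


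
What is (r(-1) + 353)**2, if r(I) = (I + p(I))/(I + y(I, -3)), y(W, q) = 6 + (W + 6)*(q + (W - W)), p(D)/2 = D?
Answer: 12482089/100 ≈ 1.2482e+5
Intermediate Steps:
p(D) = 2*D
y(W, q) = 6 + q*(6 + W) (y(W, q) = 6 + (6 + W)*(q + 0) = 6 + (6 + W)*q = 6 + q*(6 + W))
r(I) = 3*I/(-12 - 2*I) (r(I) = (I + 2*I)/(I + (6 + 6*(-3) + I*(-3))) = (3*I)/(I + (6 - 18 - 3*I)) = (3*I)/(I + (-12 - 3*I)) = (3*I)/(-12 - 2*I) = 3*I/(-12 - 2*I))
(r(-1) + 353)**2 = ((3/2)*(-1)/(-6 - 1*(-1)) + 353)**2 = ((3/2)*(-1)/(-6 + 1) + 353)**2 = ((3/2)*(-1)/(-5) + 353)**2 = ((3/2)*(-1)*(-1/5) + 353)**2 = (3/10 + 353)**2 = (3533/10)**2 = 12482089/100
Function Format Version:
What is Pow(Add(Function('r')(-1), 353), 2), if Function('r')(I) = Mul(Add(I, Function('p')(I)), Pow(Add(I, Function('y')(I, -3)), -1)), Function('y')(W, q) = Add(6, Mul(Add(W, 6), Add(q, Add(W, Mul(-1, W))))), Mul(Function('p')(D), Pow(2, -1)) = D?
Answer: Rational(12482089, 100) ≈ 1.2482e+5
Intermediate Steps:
Function('p')(D) = Mul(2, D)
Function('y')(W, q) = Add(6, Mul(q, Add(6, W))) (Function('y')(W, q) = Add(6, Mul(Add(6, W), Add(q, 0))) = Add(6, Mul(Add(6, W), q)) = Add(6, Mul(q, Add(6, W))))
Function('r')(I) = Mul(3, I, Pow(Add(-12, Mul(-2, I)), -1)) (Function('r')(I) = Mul(Add(I, Mul(2, I)), Pow(Add(I, Add(6, Mul(6, -3), Mul(I, -3))), -1)) = Mul(Mul(3, I), Pow(Add(I, Add(6, -18, Mul(-3, I))), -1)) = Mul(Mul(3, I), Pow(Add(I, Add(-12, Mul(-3, I))), -1)) = Mul(Mul(3, I), Pow(Add(-12, Mul(-2, I)), -1)) = Mul(3, I, Pow(Add(-12, Mul(-2, I)), -1)))
Pow(Add(Function('r')(-1), 353), 2) = Pow(Add(Mul(Rational(3, 2), -1, Pow(Add(-6, Mul(-1, -1)), -1)), 353), 2) = Pow(Add(Mul(Rational(3, 2), -1, Pow(Add(-6, 1), -1)), 353), 2) = Pow(Add(Mul(Rational(3, 2), -1, Pow(-5, -1)), 353), 2) = Pow(Add(Mul(Rational(3, 2), -1, Rational(-1, 5)), 353), 2) = Pow(Add(Rational(3, 10), 353), 2) = Pow(Rational(3533, 10), 2) = Rational(12482089, 100)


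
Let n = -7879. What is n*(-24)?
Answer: 189096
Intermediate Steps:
n*(-24) = -7879*(-24) = 189096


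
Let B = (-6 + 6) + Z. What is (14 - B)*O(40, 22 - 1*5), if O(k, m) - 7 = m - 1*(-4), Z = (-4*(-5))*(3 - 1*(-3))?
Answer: -2968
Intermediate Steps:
Z = 120 (Z = 20*(3 + 3) = 20*6 = 120)
O(k, m) = 11 + m (O(k, m) = 7 + (m - 1*(-4)) = 7 + (m + 4) = 7 + (4 + m) = 11 + m)
B = 120 (B = (-6 + 6) + 120 = 0 + 120 = 120)
(14 - B)*O(40, 22 - 1*5) = (14 - 1*120)*(11 + (22 - 1*5)) = (14 - 120)*(11 + (22 - 5)) = -106*(11 + 17) = -106*28 = -2968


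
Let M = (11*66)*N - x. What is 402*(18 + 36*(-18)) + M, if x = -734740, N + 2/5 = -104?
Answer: 2028428/5 ≈ 4.0569e+5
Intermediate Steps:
N = -522/5 (N = -⅖ - 104 = -522/5 ≈ -104.40)
M = 3294728/5 (M = (11*66)*(-522/5) - 1*(-734740) = 726*(-522/5) + 734740 = -378972/5 + 734740 = 3294728/5 ≈ 6.5895e+5)
402*(18 + 36*(-18)) + M = 402*(18 + 36*(-18)) + 3294728/5 = 402*(18 - 648) + 3294728/5 = 402*(-630) + 3294728/5 = -253260 + 3294728/5 = 2028428/5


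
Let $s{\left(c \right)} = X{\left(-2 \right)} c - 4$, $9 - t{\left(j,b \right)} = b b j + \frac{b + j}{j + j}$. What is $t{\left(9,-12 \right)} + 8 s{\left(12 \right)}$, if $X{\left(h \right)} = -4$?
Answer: $- \frac{10217}{6} \approx -1702.8$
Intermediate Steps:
$t{\left(j,b \right)} = 9 - j b^{2} - \frac{b + j}{2 j}$ ($t{\left(j,b \right)} = 9 - \left(b b j + \frac{b + j}{j + j}\right) = 9 - \left(b^{2} j + \frac{b + j}{2 j}\right) = 9 - \left(j b^{2} + \left(b + j\right) \frac{1}{2 j}\right) = 9 - \left(j b^{2} + \frac{b + j}{2 j}\right) = 9 - j b^{2} - \frac{b + j}{2 j}$)
$s{\left(c \right)} = -4 - 4 c$ ($s{\left(c \right)} = - 4 c - 4 = -4 - 4 c$)
$t{\left(9,-12 \right)} + 8 s{\left(12 \right)} = \left(\frac{17}{2} - 9 \left(-12\right)^{2} - - \frac{6}{9}\right) + 8 \left(-4 - 48\right) = \left(\frac{17}{2} - 9 \cdot 144 - \left(-6\right) \frac{1}{9}\right) + 8 \left(-4 - 48\right) = \left(\frac{17}{2} - 1296 + \frac{2}{3}\right) + 8 \left(-52\right) = - \frac{7721}{6} - 416 = - \frac{10217}{6}$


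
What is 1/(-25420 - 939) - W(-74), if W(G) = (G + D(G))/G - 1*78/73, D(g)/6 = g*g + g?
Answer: 842934388/1924207 ≈ 438.07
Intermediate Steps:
D(g) = 6*g + 6*g² (D(g) = 6*(g*g + g) = 6*(g² + g) = 6*(g + g²) = 6*g + 6*g²)
W(G) = -78/73 + (G + 6*G*(1 + G))/G (W(G) = (G + 6*G*(1 + G))/G - 1*78/73 = (G + 6*G*(1 + G))/G - 78*1/73 = (G + 6*G*(1 + G))/G - 78/73 = -78/73 + (G + 6*G*(1 + G))/G)
1/(-25420 - 939) - W(-74) = 1/(-25420 - 939) - (433/73 + 6*(-74)) = 1/(-26359) - (433/73 - 444) = -1/26359 - 1*(-31979/73) = -1/26359 + 31979/73 = 842934388/1924207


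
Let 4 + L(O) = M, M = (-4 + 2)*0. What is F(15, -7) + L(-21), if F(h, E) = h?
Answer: 11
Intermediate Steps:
M = 0 (M = -2*0 = 0)
L(O) = -4 (L(O) = -4 + 0 = -4)
F(15, -7) + L(-21) = 15 - 4 = 11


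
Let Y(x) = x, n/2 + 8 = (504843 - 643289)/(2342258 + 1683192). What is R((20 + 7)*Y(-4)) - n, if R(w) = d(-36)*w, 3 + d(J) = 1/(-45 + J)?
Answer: 187404158/548925 ≈ 341.40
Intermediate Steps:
d(J) = -3 + 1/(-45 + J)
n = -2940186/182975 (n = -16 + 2*((504843 - 643289)/(2342258 + 1683192)) = -16 + 2*(-138446/4025450) = -16 + 2*(-138446*1/4025450) = -16 + 2*(-6293/182975) = -16 - 12586/182975 = -2940186/182975 ≈ -16.069)
R(w) = -244*w/81 (R(w) = ((136 - 3*(-36))/(-45 - 36))*w = ((136 + 108)/(-81))*w = (-1/81*244)*w = -244*w/81)
R((20 + 7)*Y(-4)) - n = -244*(20 + 7)*(-4)/81 - 1*(-2940186/182975) = -244*(-4)/3 + 2940186/182975 = -244/81*(-108) + 2940186/182975 = 976/3 + 2940186/182975 = 187404158/548925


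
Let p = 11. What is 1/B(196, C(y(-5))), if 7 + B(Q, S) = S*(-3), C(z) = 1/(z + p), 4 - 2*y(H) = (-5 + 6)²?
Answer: -25/181 ≈ -0.13812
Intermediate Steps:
y(H) = 3/2 (y(H) = 2 - (-5 + 6)²/2 = 2 - ½*1² = 2 - ½*1 = 2 - ½ = 3/2)
C(z) = 1/(11 + z) (C(z) = 1/(z + 11) = 1/(11 + z))
B(Q, S) = -7 - 3*S (B(Q, S) = -7 + S*(-3) = -7 - 3*S)
1/B(196, C(y(-5))) = 1/(-7 - 3/(11 + 3/2)) = 1/(-7 - 3/25/2) = 1/(-7 - 3*2/25) = 1/(-7 - 6/25) = 1/(-181/25) = -25/181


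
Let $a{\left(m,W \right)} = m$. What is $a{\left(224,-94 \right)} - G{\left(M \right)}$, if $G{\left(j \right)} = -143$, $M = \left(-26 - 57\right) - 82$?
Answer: $367$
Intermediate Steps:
$M = -165$ ($M = \left(-26 - 57\right) - 82 = -83 - 82 = -165$)
$a{\left(224,-94 \right)} - G{\left(M \right)} = 224 - -143 = 224 + 143 = 367$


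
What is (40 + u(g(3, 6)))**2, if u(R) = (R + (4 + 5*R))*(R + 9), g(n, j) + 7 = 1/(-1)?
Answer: 16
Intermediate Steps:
g(n, j) = -8 (g(n, j) = -7 + 1/(-1) = -7 - 1 = -8)
u(R) = (4 + 6*R)*(9 + R)
(40 + u(g(3, 6)))**2 = (40 + (36 + 6*(-8)**2 + 58*(-8)))**2 = (40 + (36 + 6*64 - 464))**2 = (40 + (36 + 384 - 464))**2 = (40 - 44)**2 = (-4)**2 = 16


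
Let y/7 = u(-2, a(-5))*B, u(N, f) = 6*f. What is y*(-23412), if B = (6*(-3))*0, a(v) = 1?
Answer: 0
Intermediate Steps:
B = 0 (B = -18*0 = 0)
y = 0 (y = 7*((6*1)*0) = 7*(6*0) = 7*0 = 0)
y*(-23412) = 0*(-23412) = 0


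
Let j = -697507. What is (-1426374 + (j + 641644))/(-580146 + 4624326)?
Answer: -494079/1348060 ≈ -0.36651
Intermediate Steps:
(-1426374 + (j + 641644))/(-580146 + 4624326) = (-1426374 + (-697507 + 641644))/(-580146 + 4624326) = (-1426374 - 55863)/4044180 = -1482237*1/4044180 = -494079/1348060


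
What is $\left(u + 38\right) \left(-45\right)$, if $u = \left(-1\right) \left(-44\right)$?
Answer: $-3690$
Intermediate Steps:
$u = 44$
$\left(u + 38\right) \left(-45\right) = \left(44 + 38\right) \left(-45\right) = 82 \left(-45\right) = -3690$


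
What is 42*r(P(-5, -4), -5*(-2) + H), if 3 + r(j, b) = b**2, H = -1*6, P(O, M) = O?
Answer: 546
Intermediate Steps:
H = -6
r(j, b) = -3 + b**2
42*r(P(-5, -4), -5*(-2) + H) = 42*(-3 + (-5*(-2) - 6)**2) = 42*(-3 + (10 - 6)**2) = 42*(-3 + 4**2) = 42*(-3 + 16) = 42*13 = 546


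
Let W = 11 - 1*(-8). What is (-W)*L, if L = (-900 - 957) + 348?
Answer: 28671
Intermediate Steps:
W = 19 (W = 11 + 8 = 19)
L = -1509 (L = -1857 + 348 = -1509)
(-W)*L = -1*19*(-1509) = -19*(-1509) = 28671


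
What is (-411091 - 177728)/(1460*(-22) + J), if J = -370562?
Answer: 84117/57526 ≈ 1.4622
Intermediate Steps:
(-411091 - 177728)/(1460*(-22) + J) = (-411091 - 177728)/(1460*(-22) - 370562) = -588819/(-32120 - 370562) = -588819/(-402682) = -588819*(-1/402682) = 84117/57526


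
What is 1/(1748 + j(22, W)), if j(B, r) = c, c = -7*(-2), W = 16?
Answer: 1/1762 ≈ 0.00056754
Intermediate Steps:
c = 14
j(B, r) = 14
1/(1748 + j(22, W)) = 1/(1748 + 14) = 1/1762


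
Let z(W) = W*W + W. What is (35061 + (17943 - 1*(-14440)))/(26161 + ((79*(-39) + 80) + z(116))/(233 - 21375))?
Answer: 134888/52321 ≈ 2.5781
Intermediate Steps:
z(W) = W + W² (z(W) = W² + W = W + W²)
(35061 + (17943 - 1*(-14440)))/(26161 + ((79*(-39) + 80) + z(116))/(233 - 21375)) = (35061 + (17943 - 1*(-14440)))/(26161 + ((79*(-39) + 80) + 116*(1 + 116))/(233 - 21375)) = (35061 + (17943 + 14440))/(26161 + ((-3081 + 80) + 116*117)/(-21142)) = (35061 + 32383)/(26161 + (-3001 + 13572)*(-1/21142)) = 67444/(26161 + 10571*(-1/21142)) = 67444/(26161 - ½) = 67444/(52321/2) = 67444*(2/52321) = 134888/52321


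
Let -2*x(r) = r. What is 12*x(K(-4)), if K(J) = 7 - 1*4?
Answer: -18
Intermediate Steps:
K(J) = 3 (K(J) = 7 - 4 = 3)
x(r) = -r/2
12*x(K(-4)) = 12*(-½*3) = 12*(-3/2) = -18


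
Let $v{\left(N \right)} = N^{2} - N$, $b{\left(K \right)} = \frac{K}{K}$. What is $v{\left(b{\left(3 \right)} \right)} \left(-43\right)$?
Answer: $0$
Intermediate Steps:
$b{\left(K \right)} = 1$
$v{\left(b{\left(3 \right)} \right)} \left(-43\right) = 1 \left(-1 + 1\right) \left(-43\right) = 1 \cdot 0 \left(-43\right) = 0 \left(-43\right) = 0$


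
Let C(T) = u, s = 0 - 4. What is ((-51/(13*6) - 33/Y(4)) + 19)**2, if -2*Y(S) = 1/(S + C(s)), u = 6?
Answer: 311063769/676 ≈ 4.6015e+5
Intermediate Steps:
s = -4
C(T) = 6
Y(S) = -1/(2*(6 + S)) (Y(S) = -1/(2*(S + 6)) = -1/(2*(6 + S)))
((-51/(13*6) - 33/Y(4)) + 19)**2 = ((-51/(13*6) - 33/((-1/(12 + 2*4)))) + 19)**2 = ((-51/78 - 33/((-1/(12 + 8)))) + 19)**2 = ((-51*1/78 - 33/((-1/20))) + 19)**2 = ((-17/26 - 33/((-1*1/20))) + 19)**2 = ((-17/26 - 33/(-1/20)) + 19)**2 = ((-17/26 - 33*(-20)) + 19)**2 = ((-17/26 + 660) + 19)**2 = (17143/26 + 19)**2 = (17637/26)**2 = 311063769/676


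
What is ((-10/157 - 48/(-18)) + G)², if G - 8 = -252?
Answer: 12927235204/221841 ≈ 58273.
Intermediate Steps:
G = -244 (G = 8 - 252 = -244)
((-10/157 - 48/(-18)) + G)² = ((-10/157 - 48/(-18)) - 244)² = ((-10*1/157 - 48*(-1/18)) - 244)² = ((-10/157 + 8/3) - 244)² = (1226/471 - 244)² = (-113698/471)² = 12927235204/221841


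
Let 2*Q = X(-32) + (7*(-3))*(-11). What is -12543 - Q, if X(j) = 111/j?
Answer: -810033/64 ≈ -12657.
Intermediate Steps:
Q = 7281/64 (Q = (111/(-32) + (7*(-3))*(-11))/2 = (111*(-1/32) - 21*(-11))/2 = (-111/32 + 231)/2 = (½)*(7281/32) = 7281/64 ≈ 113.77)
-12543 - Q = -12543 - 1*7281/64 = -12543 - 7281/64 = -810033/64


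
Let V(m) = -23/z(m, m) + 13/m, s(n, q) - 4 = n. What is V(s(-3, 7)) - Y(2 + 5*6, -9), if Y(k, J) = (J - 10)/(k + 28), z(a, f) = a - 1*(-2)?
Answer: 113/20 ≈ 5.6500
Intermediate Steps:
z(a, f) = 2 + a (z(a, f) = a + 2 = 2 + a)
s(n, q) = 4 + n
V(m) = -23/(2 + m) + 13/m
Y(k, J) = (-10 + J)/(28 + k)
V(s(-3, 7)) - Y(2 + 5*6, -9) = 2*(13 - 5*(4 - 3))/((4 - 3)*(2 + (4 - 3))) - (-10 - 9)/(28 + (2 + 5*6)) = 2*(13 - 5*1)/(1*(2 + 1)) - (-19)/(28 + (2 + 30)) = 2*1*(13 - 5)/3 - (-19)/(28 + 32) = 2*1*(⅓)*8 - (-19)/60 = 16/3 - (-19)/60 = 16/3 - 1*(-19/60) = 16/3 + 19/60 = 113/20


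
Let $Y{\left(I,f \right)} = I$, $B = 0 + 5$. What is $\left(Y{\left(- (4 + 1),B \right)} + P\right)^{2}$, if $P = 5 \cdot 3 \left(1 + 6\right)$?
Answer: $10000$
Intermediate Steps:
$B = 5$
$P = 105$ ($P = 15 \cdot 7 = 105$)
$\left(Y{\left(- (4 + 1),B \right)} + P\right)^{2} = \left(- (4 + 1) + 105\right)^{2} = \left(\left(-1\right) 5 + 105\right)^{2} = \left(-5 + 105\right)^{2} = 100^{2} = 10000$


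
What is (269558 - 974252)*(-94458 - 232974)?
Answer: 230739365808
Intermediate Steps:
(269558 - 974252)*(-94458 - 232974) = -704694*(-327432) = 230739365808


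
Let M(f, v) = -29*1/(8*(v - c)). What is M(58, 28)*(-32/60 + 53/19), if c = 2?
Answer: -18647/59280 ≈ -0.31456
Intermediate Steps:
M(f, v) = -29/(-16 + 8*v) (M(f, v) = -29*1/(8*(v - 1*2)) = -29*1/(8*(v - 2)) = -29*1/(8*(-2 + v)) = -29/(-16 + 8*v))
M(58, 28)*(-32/60 + 53/19) = (-29/(-16 + 8*28))*(-32/60 + 53/19) = (-29/(-16 + 224))*(-32*1/60 + 53*(1/19)) = (-29/208)*(-8/15 + 53/19) = -29*1/208*(643/285) = -29/208*643/285 = -18647/59280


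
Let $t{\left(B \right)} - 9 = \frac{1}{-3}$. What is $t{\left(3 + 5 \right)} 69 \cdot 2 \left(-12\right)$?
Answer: $-14352$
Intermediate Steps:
$t{\left(B \right)} = \frac{26}{3}$ ($t{\left(B \right)} = 9 + \frac{1}{-3} = 9 - \frac{1}{3} = \frac{26}{3}$)
$t{\left(3 + 5 \right)} 69 \cdot 2 \left(-12\right) = \frac{26}{3} \cdot 69 \cdot 2 \left(-12\right) = 598 \left(-24\right) = -14352$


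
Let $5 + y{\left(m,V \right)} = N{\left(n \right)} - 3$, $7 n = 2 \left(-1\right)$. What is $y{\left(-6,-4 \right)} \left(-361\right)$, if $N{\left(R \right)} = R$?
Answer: $\frac{20938}{7} \approx 2991.1$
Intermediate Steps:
$n = - \frac{2}{7}$ ($n = \frac{2 \left(-1\right)}{7} = \frac{1}{7} \left(-2\right) = - \frac{2}{7} \approx -0.28571$)
$y{\left(m,V \right)} = - \frac{58}{7}$ ($y{\left(m,V \right)} = -5 - \frac{23}{7} = - \frac{58}{7}$)
$y{\left(-6,-4 \right)} \left(-361\right) = \left(- \frac{58}{7}\right) \left(-361\right) = \frac{20938}{7}$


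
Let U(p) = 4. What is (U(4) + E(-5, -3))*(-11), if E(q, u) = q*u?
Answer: -209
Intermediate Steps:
(U(4) + E(-5, -3))*(-11) = (4 - 5*(-3))*(-11) = (4 + 15)*(-11) = 19*(-11) = -209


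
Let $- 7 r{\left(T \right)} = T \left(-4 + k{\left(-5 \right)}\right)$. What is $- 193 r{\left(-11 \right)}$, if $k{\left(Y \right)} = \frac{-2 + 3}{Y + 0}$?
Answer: $\frac{6369}{5} \approx 1273.8$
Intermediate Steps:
$k{\left(Y \right)} = \frac{1}{Y}$ ($k{\left(Y \right)} = 1 \frac{1}{Y} = \frac{1}{Y}$)
$r{\left(T \right)} = \frac{3 T}{5}$ ($r{\left(T \right)} = - \frac{T \left(-4 + \frac{1}{-5}\right)}{7} = - \frac{T \left(-4 - \frac{1}{5}\right)}{7} = - \frac{T \left(- \frac{21}{5}\right)}{7} = - \frac{\left(- \frac{21}{5}\right) T}{7} = \frac{3 T}{5}$)
$- 193 r{\left(-11 \right)} = - 193 \cdot \frac{3}{5} \left(-11\right) = \left(-193\right) \left(- \frac{33}{5}\right) = \frac{6369}{5}$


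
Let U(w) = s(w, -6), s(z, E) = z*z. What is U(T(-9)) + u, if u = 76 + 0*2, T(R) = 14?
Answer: 272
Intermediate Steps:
s(z, E) = z²
U(w) = w²
u = 76 (u = 76 + 0 = 76)
U(T(-9)) + u = 14² + 76 = 196 + 76 = 272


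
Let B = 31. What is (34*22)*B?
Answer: 23188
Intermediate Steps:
(34*22)*B = (34*22)*31 = 748*31 = 23188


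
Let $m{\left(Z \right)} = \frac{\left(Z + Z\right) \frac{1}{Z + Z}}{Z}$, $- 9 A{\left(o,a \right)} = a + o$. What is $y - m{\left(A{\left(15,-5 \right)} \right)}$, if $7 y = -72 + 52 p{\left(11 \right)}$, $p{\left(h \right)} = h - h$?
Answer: $- \frac{657}{70} \approx -9.3857$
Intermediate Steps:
$A{\left(o,a \right)} = - \frac{a}{9} - \frac{o}{9}$ ($A{\left(o,a \right)} = - \frac{a + o}{9} = - \frac{a}{9} - \frac{o}{9}$)
$p{\left(h \right)} = 0$
$m{\left(Z \right)} = \frac{1}{Z}$ ($m{\left(Z \right)} = \frac{2 Z \frac{1}{2 Z}}{Z} = 1 \frac{1}{Z} = \frac{1}{Z}$)
$y = - \frac{72}{7}$ ($y = \frac{-72 + 52 \cdot 0}{7} = \frac{-72 + 0}{7} = \frac{1}{7} \left(-72\right) = - \frac{72}{7} \approx -10.286$)
$y - m{\left(A{\left(15,-5 \right)} \right)} = - \frac{72}{7} - \frac{1}{\left(- \frac{1}{9}\right) \left(-5\right) - \frac{5}{3}} = - \frac{72}{7} - \frac{1}{\frac{5}{9} - \frac{5}{3}} = - \frac{72}{7} - \frac{1}{- \frac{10}{9}} = - \frac{72}{7} - - \frac{9}{10} = - \frac{72}{7} + \frac{9}{10} = - \frac{657}{70}$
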